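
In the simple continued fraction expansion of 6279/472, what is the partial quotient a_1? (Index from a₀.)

3

6279 = 13·472 + 143   →  a_0 = 13
472 = 3·143 + 43   →  a_1 = 3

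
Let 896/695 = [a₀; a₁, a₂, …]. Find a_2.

2

896 = 1·695 + 201   →  a_0 = 1
695 = 3·201 + 92   →  a_1 = 3
201 = 2·92 + 17   →  a_2 = 2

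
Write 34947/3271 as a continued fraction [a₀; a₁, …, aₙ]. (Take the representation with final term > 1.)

34947 = 10×3271 + 2237
3271 = 1×2237 + 1034
2237 = 2×1034 + 169
1034 = 6×169 + 20
169 = 8×20 + 9
20 = 2×9 + 2
9 = 4×2 + 1
2 = 2×1 + 0  (stop)
So 34947/3271 = [10; 1, 2, 6, 8, 2, 4, 2].

[10; 1, 2, 6, 8, 2, 4, 2]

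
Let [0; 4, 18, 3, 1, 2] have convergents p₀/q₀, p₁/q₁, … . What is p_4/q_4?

Using pₖ = aₖpₖ₋₁ + pₖ₋₂, qₖ = aₖqₖ₋₁ + qₖ₋₂ (with p₋₁=1, p₋₂=0, q₋₁=0, q₋₂=1):
  k=0: a=0, p=0, q=1
  k=1: a=4, p=1, q=4
  k=2: a=18, p=18, q=73
  k=3: a=3, p=55, q=223
  k=4: a=1, p=73, q=296

73/296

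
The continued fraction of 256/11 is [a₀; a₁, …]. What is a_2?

1

256 = 23·11 + 3   →  a_0 = 23
11 = 3·3 + 2   →  a_1 = 3
3 = 1·2 + 1   →  a_2 = 1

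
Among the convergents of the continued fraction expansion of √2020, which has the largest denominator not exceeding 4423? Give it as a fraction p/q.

√2020 = [44; 1, 16, 1, 88, …] (period length 4).
Convergents:
  p_0/q_0 = 44/1
  p_1/q_1 = 45/1
  p_2/q_2 = 764/17
  p_3/q_3 = 809/18
  p_4/q_4 = 71956/1601
  p_5/q_5 = 72765/1619
  p_6/q_6 = 1236196/27505
q_5 = 1619 ≤ 4423 < 27505 = q_6, so the answer is 72765/1619.

72765/1619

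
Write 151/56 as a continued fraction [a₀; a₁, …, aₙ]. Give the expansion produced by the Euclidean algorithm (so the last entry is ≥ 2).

151 = 2*56 + 39
56 = 1*39 + 17
39 = 2*17 + 5
17 = 3*5 + 2
5 = 2*2 + 1
2 = 2*1 + 0  (stop)
So 151/56 = [2; 1, 2, 3, 2, 2].

[2; 1, 2, 3, 2, 2]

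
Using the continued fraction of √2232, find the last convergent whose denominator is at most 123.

1937/41

√2232 = [47; 4, 10, 4, 94, …] (period length 4).
Convergents:
  p_0/q_0 = 47/1
  p_1/q_1 = 189/4
  p_2/q_2 = 1937/41
  p_3/q_3 = 7937/168
q_2 = 41 ≤ 123 < 168 = q_3, so the answer is 1937/41.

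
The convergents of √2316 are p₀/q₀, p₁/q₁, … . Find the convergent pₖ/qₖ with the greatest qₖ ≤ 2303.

37008/769

√2316 = [48; 8, 96, …] (period length 2).
Convergents:
  p_0/q_0 = 48/1
  p_1/q_1 = 385/8
  p_2/q_2 = 37008/769
  p_3/q_3 = 296449/6160
q_2 = 769 ≤ 2303 < 6160 = q_3, so the answer is 37008/769.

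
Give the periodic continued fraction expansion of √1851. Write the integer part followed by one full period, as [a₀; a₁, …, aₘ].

a₀ = ⌊√1851⌋ = 43.
With m₀=0, d₀=1 and mₖ₊₁ = dₖaₖ − mₖ, dₖ₊₁ = (n − mₖ₊₁²)/dₖ, aₖ₊₁ = ⌊(a₀+mₖ₊₁)/dₖ₊₁⌋:
  k=1: m=43, d=2, a=43
  k=2: m=43, d=1, a=86
d=1 and a=2a₀=86 at k=2, so the next step gives (m, d) = (43, 2) again — its k=1 value — and the period has length 2.

[43; 43, 86]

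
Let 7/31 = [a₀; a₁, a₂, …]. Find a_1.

7 = 0·31 + 7   →  a_0 = 0
31 = 4·7 + 3   →  a_1 = 4

4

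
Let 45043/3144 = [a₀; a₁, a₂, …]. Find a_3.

45043 = 14·3144 + 1027   →  a_0 = 14
3144 = 3·1027 + 63   →  a_1 = 3
1027 = 16·63 + 19   →  a_2 = 16
63 = 3·19 + 6   →  a_3 = 3

3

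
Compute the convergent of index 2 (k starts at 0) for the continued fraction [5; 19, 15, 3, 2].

1445/286

Using pₖ = aₖpₖ₋₁ + pₖ₋₂, qₖ = aₖqₖ₋₁ + qₖ₋₂ (with p₋₁=1, p₋₂=0, q₋₁=0, q₋₂=1):
  k=0: a=5, p=5, q=1
  k=1: a=19, p=96, q=19
  k=2: a=15, p=1445, q=286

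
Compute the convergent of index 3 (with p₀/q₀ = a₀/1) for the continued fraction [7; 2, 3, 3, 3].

171/23

Using pₖ = aₖpₖ₋₁ + pₖ₋₂, qₖ = aₖqₖ₋₁ + qₖ₋₂ (with p₋₁=1, p₋₂=0, q₋₁=0, q₋₂=1):
  k=0: a=7, p=7, q=1
  k=1: a=2, p=15, q=2
  k=2: a=3, p=52, q=7
  k=3: a=3, p=171, q=23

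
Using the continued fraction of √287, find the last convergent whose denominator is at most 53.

288/17

√287 = [16; 1, 15, 1, 32, …] (period length 4).
Convergents:
  p_0/q_0 = 16/1
  p_1/q_1 = 17/1
  p_2/q_2 = 271/16
  p_3/q_3 = 288/17
  p_4/q_4 = 9487/560
q_3 = 17 ≤ 53 < 560 = q_4, so the answer is 288/17.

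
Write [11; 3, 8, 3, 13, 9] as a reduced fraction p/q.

Fold from the inside: start with 9/1.
  13 + 1/9 = 118/9
  3 + 9/118 = 363/118
  8 + 118/363 = 3022/363
  3 + 363/3022 = 9429/3022
  11 + 3022/9429 = 106741/9429

106741/9429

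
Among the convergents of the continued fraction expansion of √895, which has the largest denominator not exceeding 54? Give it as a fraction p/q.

359/12

√895 = [29; 1, 10, 1, 58, …] (period length 4).
Convergents:
  p_0/q_0 = 29/1
  p_1/q_1 = 30/1
  p_2/q_2 = 329/11
  p_3/q_3 = 359/12
  p_4/q_4 = 21151/707
q_3 = 12 ≤ 54 < 707 = q_4, so the answer is 359/12.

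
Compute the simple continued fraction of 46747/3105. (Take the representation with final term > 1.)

[15; 18, 19, 9]

46747 = 15*3105 + 172
3105 = 18*172 + 9
172 = 19*9 + 1
9 = 9*1 + 0  (stop)
So 46747/3105 = [15; 18, 19, 9].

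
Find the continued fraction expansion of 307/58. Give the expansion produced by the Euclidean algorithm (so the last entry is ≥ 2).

[5; 3, 2, 2, 3]

307 = 5×58 + 17
58 = 3×17 + 7
17 = 2×7 + 3
7 = 2×3 + 1
3 = 3×1 + 0  (stop)
So 307/58 = [5; 3, 2, 2, 3].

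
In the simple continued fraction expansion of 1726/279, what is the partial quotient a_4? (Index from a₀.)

1726 = 6·279 + 52   →  a_0 = 6
279 = 5·52 + 19   →  a_1 = 5
52 = 2·19 + 14   →  a_2 = 2
19 = 1·14 + 5   →  a_3 = 1
14 = 2·5 + 4   →  a_4 = 2

2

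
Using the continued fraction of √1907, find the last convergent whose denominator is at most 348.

11485/263

√1907 = [43; 1, 2, 43, 2, 1, 86, …] (period length 6).
Convergents:
  p_0/q_0 = 43/1
  p_1/q_1 = 44/1
  p_2/q_2 = 131/3
  p_3/q_3 = 5677/130
  p_4/q_4 = 11485/263
  p_5/q_5 = 17162/393
q_4 = 263 ≤ 348 < 393 = q_5, so the answer is 11485/263.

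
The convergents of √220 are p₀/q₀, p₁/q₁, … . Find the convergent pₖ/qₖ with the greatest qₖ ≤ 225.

√220 = [14; 1, 4, 1, 28, …] (period length 4).
Convergents:
  p_0/q_0 = 14/1
  p_1/q_1 = 15/1
  p_2/q_2 = 74/5
  p_3/q_3 = 89/6
  p_4/q_4 = 2566/173
  p_5/q_5 = 2655/179
  p_6/q_6 = 13186/889
q_5 = 179 ≤ 225 < 889 = q_6, so the answer is 2655/179.

2655/179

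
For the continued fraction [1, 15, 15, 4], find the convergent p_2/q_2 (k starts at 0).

241/226

Using pₖ = aₖpₖ₋₁ + pₖ₋₂, qₖ = aₖqₖ₋₁ + qₖ₋₂ (with p₋₁=1, p₋₂=0, q₋₁=0, q₋₂=1):
  k=0: a=1, p=1, q=1
  k=1: a=15, p=16, q=15
  k=2: a=15, p=241, q=226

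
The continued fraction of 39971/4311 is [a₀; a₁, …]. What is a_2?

1

39971 = 9·4311 + 1172   →  a_0 = 9
4311 = 3·1172 + 795   →  a_1 = 3
1172 = 1·795 + 377   →  a_2 = 1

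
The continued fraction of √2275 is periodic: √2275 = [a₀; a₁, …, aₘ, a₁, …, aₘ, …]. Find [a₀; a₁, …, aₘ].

a₀ = ⌊√2275⌋ = 47.
With m₀=0, d₀=1 and mₖ₊₁ = dₖaₖ − mₖ, dₖ₊₁ = (n − mₖ₊₁²)/dₖ, aₖ₊₁ = ⌊(a₀+mₖ₊₁)/dₖ₊₁⌋:
  k=1: m=47, d=66, a=1
  k=2: m=19, d=29, a=2
  k=3: m=39, d=26, a=3
  k=4: m=39, d=29, a=2
  k=5: m=19, d=66, a=1
  k=6: m=47, d=1, a=94
d=1 and a=2a₀=94 at k=6, so the next step gives (m, d) = (47, 66) again — its k=1 value — and the period has length 6.

[47; 1, 2, 3, 2, 1, 94]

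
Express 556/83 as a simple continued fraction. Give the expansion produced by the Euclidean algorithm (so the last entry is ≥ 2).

[6; 1, 2, 3, 8]

556 = 6×83 + 58
83 = 1×58 + 25
58 = 2×25 + 8
25 = 3×8 + 1
8 = 8×1 + 0  (stop)
So 556/83 = [6; 1, 2, 3, 8].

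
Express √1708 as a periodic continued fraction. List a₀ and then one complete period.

a₀ = ⌊√1708⌋ = 41.
With m₀=0, d₀=1 and mₖ₊₁ = dₖaₖ − mₖ, dₖ₊₁ = (n − mₖ₊₁²)/dₖ, aₖ₊₁ = ⌊(a₀+mₖ₊₁)/dₖ₊₁⌋:
  k=1: m=41, d=27, a=3
  k=2: m=40, d=4, a=20
  k=3: m=40, d=27, a=3
  k=4: m=41, d=1, a=82
d=1 and a=2a₀=82 at k=4, so the next step gives (m, d) = (41, 27) again — its k=1 value — and the period has length 4.

[41; 3, 20, 3, 82]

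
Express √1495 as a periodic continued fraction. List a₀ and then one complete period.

a₀ = ⌊√1495⌋ = 38.
With m₀=0, d₀=1 and mₖ₊₁ = dₖaₖ − mₖ, dₖ₊₁ = (n − mₖ₊₁²)/dₖ, aₖ₊₁ = ⌊(a₀+mₖ₊₁)/dₖ₊₁⌋:
  k=1: m=38, d=51, a=1
  k=2: m=13, d=26, a=1
  k=3: m=13, d=51, a=1
  k=4: m=38, d=1, a=76
d=1 and a=2a₀=76 at k=4, so the next step gives (m, d) = (38, 51) again — its k=1 value — and the period has length 4.

[38; 1, 1, 1, 76]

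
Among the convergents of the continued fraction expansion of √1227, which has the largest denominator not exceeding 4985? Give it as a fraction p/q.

85855/2451

√1227 = [35; 35, 70, …] (period length 2).
Convergents:
  p_0/q_0 = 35/1
  p_1/q_1 = 1226/35
  p_2/q_2 = 85855/2451
  p_3/q_3 = 3006151/85820
q_2 = 2451 ≤ 4985 < 85820 = q_3, so the answer is 85855/2451.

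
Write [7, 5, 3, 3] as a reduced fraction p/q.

381/53

Fold from the inside: start with 3/1.
  3 + 1/3 = 10/3
  5 + 3/10 = 53/10
  7 + 10/53 = 381/53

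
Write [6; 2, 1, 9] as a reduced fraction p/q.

Using pₖ = aₖpₖ₋₁ + pₖ₋₂ and qₖ = aₖqₖ₋₁ + qₖ₋₂:
  k=0: a=6, p=6, q=1
  k=1: a=2, p=13, q=2
  k=2: a=1, p=19, q=3
  k=3: a=9, p=184, q=29

184/29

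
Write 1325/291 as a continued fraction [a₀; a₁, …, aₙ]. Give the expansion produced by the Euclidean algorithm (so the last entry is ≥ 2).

[4; 1, 1, 4, 5, 6]

1325 = 4×291 + 161
291 = 1×161 + 130
161 = 1×130 + 31
130 = 4×31 + 6
31 = 5×6 + 1
6 = 6×1 + 0  (stop)
So 1325/291 = [4; 1, 1, 4, 5, 6].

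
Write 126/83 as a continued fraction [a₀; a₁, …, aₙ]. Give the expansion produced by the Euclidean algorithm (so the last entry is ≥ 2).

126 = 1×83 + 43
83 = 1×43 + 40
43 = 1×40 + 3
40 = 13×3 + 1
3 = 3×1 + 0  (stop)
So 126/83 = [1; 1, 1, 13, 3].

[1; 1, 1, 13, 3]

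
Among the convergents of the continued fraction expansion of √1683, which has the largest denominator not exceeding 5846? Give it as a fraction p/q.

137965/3363

√1683 = [41; 41, 82, …] (period length 2).
Convergents:
  p_0/q_0 = 41/1
  p_1/q_1 = 1682/41
  p_2/q_2 = 137965/3363
  p_3/q_3 = 5658247/137924
q_2 = 3363 ≤ 5846 < 137924 = q_3, so the answer is 137965/3363.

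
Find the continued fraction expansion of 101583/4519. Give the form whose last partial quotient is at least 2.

101583 = 22·4519 + 2165
4519 = 2·2165 + 189
2165 = 11·189 + 86
189 = 2·86 + 17
86 = 5·17 + 1
17 = 17·1 + 0  (stop)
So 101583/4519 = [22; 2, 11, 2, 5, 17].

[22; 2, 11, 2, 5, 17]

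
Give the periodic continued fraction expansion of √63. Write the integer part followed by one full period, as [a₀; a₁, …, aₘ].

[7; 1, 14]

a₀ = ⌊√63⌋ = 7.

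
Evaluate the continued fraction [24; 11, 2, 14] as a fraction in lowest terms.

8021/333

Fold from the inside: start with 14/1.
  2 + 1/14 = 29/14
  11 + 14/29 = 333/29
  24 + 29/333 = 8021/333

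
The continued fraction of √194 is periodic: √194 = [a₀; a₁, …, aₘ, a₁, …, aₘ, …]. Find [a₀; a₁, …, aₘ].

a₀ = ⌊√194⌋ = 13.
With m₀=0, d₀=1 and mₖ₊₁ = dₖaₖ − mₖ, dₖ₊₁ = (n − mₖ₊₁²)/dₖ, aₖ₊₁ = ⌊(a₀+mₖ₊₁)/dₖ₊₁⌋:
  k=1: m=13, d=25, a=1
  k=2: m=12, d=2, a=12
  k=3: m=12, d=25, a=1
  k=4: m=13, d=1, a=26
d=1 and a=2a₀=26 at k=4, so the next step gives (m, d) = (13, 25) again — its k=1 value — and the period has length 4.

[13; 1, 12, 1, 26]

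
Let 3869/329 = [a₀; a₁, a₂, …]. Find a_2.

3

3869 = 11·329 + 250   →  a_0 = 11
329 = 1·250 + 79   →  a_1 = 1
250 = 3·79 + 13   →  a_2 = 3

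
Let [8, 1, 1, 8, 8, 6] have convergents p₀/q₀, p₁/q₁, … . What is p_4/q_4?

1177/138

Using pₖ = aₖpₖ₋₁ + pₖ₋₂, qₖ = aₖqₖ₋₁ + qₖ₋₂ (with p₋₁=1, p₋₂=0, q₋₁=0, q₋₂=1):
  k=0: a=8, p=8, q=1
  k=1: a=1, p=9, q=1
  k=2: a=1, p=17, q=2
  k=3: a=8, p=145, q=17
  k=4: a=8, p=1177, q=138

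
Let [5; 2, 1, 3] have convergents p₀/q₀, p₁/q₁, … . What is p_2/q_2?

Using pₖ = aₖpₖ₋₁ + pₖ₋₂, qₖ = aₖqₖ₋₁ + qₖ₋₂ (with p₋₁=1, p₋₂=0, q₋₁=0, q₋₂=1):
  k=0: a=5, p=5, q=1
  k=1: a=2, p=11, q=2
  k=2: a=1, p=16, q=3

16/3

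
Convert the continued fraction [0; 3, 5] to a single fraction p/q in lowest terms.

5/16

Using pₖ = aₖpₖ₋₁ + pₖ₋₂ and qₖ = aₖqₖ₋₁ + qₖ₋₂:
  k=0: a=0, p=0, q=1
  k=1: a=3, p=1, q=3
  k=2: a=5, p=5, q=16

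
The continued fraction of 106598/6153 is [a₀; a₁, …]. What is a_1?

106598 = 17·6153 + 1997   →  a_0 = 17
6153 = 3·1997 + 162   →  a_1 = 3

3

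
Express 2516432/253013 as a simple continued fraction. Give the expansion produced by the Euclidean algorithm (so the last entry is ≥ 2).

2516432 = 9×253013 + 239315
253013 = 1×239315 + 13698
239315 = 17×13698 + 6449
13698 = 2×6449 + 800
6449 = 8×800 + 49
800 = 16×49 + 16
49 = 3×16 + 1
16 = 16×1 + 0  (stop)
So 2516432/253013 = [9; 1, 17, 2, 8, 16, 3, 16].

[9; 1, 17, 2, 8, 16, 3, 16]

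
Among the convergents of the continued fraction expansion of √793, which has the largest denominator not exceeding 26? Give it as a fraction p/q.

704/25

√793 = [28; 6, 4, 6, 56, …] (period length 4).
Convergents:
  p_0/q_0 = 28/1
  p_1/q_1 = 169/6
  p_2/q_2 = 704/25
  p_3/q_3 = 4393/156
q_2 = 25 ≤ 26 < 156 = q_3, so the answer is 704/25.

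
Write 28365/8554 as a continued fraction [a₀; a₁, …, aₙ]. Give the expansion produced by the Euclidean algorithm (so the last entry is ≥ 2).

[3; 3, 6, 13, 2, 16]

28365 = 3×8554 + 2703
8554 = 3×2703 + 445
2703 = 6×445 + 33
445 = 13×33 + 16
33 = 2×16 + 1
16 = 16×1 + 0  (stop)
So 28365/8554 = [3; 3, 6, 13, 2, 16].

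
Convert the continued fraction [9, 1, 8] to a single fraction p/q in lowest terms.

Using pₖ = aₖpₖ₋₁ + pₖ₋₂ and qₖ = aₖqₖ₋₁ + qₖ₋₂:
  k=0: a=9, p=9, q=1
  k=1: a=1, p=10, q=1
  k=2: a=8, p=89, q=9

89/9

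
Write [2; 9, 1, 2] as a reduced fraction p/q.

61/29

Using pₖ = aₖpₖ₋₁ + pₖ₋₂ and qₖ = aₖqₖ₋₁ + qₖ₋₂:
  k=0: a=2, p=2, q=1
  k=1: a=9, p=19, q=9
  k=2: a=1, p=21, q=10
  k=3: a=2, p=61, q=29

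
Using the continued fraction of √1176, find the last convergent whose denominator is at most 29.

583/17

√1176 = [34; 3, 2, 2, 2, 3, 68, …] (period length 6).
Convergents:
  p_0/q_0 = 34/1
  p_1/q_1 = 103/3
  p_2/q_2 = 240/7
  p_3/q_3 = 583/17
  p_4/q_4 = 1406/41
q_3 = 17 ≤ 29 < 41 = q_4, so the answer is 583/17.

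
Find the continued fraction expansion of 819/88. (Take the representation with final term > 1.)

[9; 3, 3, 1, 6]

819 = 9·88 + 27
88 = 3·27 + 7
27 = 3·7 + 6
7 = 1·6 + 1
6 = 6·1 + 0  (stop)
So 819/88 = [9; 3, 3, 1, 6].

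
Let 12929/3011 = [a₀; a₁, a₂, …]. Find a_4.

12929 = 4·3011 + 885   →  a_0 = 4
3011 = 3·885 + 356   →  a_1 = 3
885 = 2·356 + 173   →  a_2 = 2
356 = 2·173 + 10   →  a_3 = 2
173 = 17·10 + 3   →  a_4 = 17

17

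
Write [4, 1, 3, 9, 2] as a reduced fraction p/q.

Using pₖ = aₖpₖ₋₁ + pₖ₋₂ and qₖ = aₖqₖ₋₁ + qₖ₋₂:
  k=0: a=4, p=4, q=1
  k=1: a=1, p=5, q=1
  k=2: a=3, p=19, q=4
  k=3: a=9, p=176, q=37
  k=4: a=2, p=371, q=78

371/78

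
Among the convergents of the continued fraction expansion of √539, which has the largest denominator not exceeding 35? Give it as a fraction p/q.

√539 = [23; 4, 1, 1, 1, 1, 1, 4, 46, …] (period length 8).
Convergents:
  p_0/q_0 = 23/1
  p_1/q_1 = 93/4
  p_2/q_2 = 116/5
  p_3/q_3 = 209/9
  p_4/q_4 = 325/14
  p_5/q_5 = 534/23
  p_6/q_6 = 859/37
q_5 = 23 ≤ 35 < 37 = q_6, so the answer is 534/23.

534/23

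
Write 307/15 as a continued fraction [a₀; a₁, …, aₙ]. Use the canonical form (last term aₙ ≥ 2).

307 = 20·15 + 7
15 = 2·7 + 1
7 = 7·1 + 0  (stop)
So 307/15 = [20; 2, 7].

[20; 2, 7]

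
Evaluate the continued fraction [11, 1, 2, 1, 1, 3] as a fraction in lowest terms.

Using pₖ = aₖpₖ₋₁ + pₖ₋₂ and qₖ = aₖqₖ₋₁ + qₖ₋₂:
  k=0: a=11, p=11, q=1
  k=1: a=1, p=12, q=1
  k=2: a=2, p=35, q=3
  k=3: a=1, p=47, q=4
  k=4: a=1, p=82, q=7
  k=5: a=3, p=293, q=25

293/25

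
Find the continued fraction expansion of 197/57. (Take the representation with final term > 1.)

197 = 3·57 + 26
57 = 2·26 + 5
26 = 5·5 + 1
5 = 5·1 + 0  (stop)
So 197/57 = [3; 2, 5, 5].

[3; 2, 5, 5]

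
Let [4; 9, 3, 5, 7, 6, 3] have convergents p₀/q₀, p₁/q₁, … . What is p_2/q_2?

115/28

Using pₖ = aₖpₖ₋₁ + pₖ₋₂, qₖ = aₖqₖ₋₁ + qₖ₋₂ (with p₋₁=1, p₋₂=0, q₋₁=0, q₋₂=1):
  k=0: a=4, p=4, q=1
  k=1: a=9, p=37, q=9
  k=2: a=3, p=115, q=28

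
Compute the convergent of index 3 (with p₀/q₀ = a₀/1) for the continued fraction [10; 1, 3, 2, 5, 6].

97/9

Using pₖ = aₖpₖ₋₁ + pₖ₋₂, qₖ = aₖqₖ₋₁ + qₖ₋₂ (with p₋₁=1, p₋₂=0, q₋₁=0, q₋₂=1):
  k=0: a=10, p=10, q=1
  k=1: a=1, p=11, q=1
  k=2: a=3, p=43, q=4
  k=3: a=2, p=97, q=9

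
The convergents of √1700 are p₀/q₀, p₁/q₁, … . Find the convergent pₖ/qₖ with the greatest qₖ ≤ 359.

10885/264

√1700 = [41; 4, 3, 20, 3, 4, 82, …] (period length 6).
Convergents:
  p_0/q_0 = 41/1
  p_1/q_1 = 165/4
  p_2/q_2 = 536/13
  p_3/q_3 = 10885/264
  p_4/q_4 = 33191/805
q_3 = 264 ≤ 359 < 805 = q_4, so the answer is 10885/264.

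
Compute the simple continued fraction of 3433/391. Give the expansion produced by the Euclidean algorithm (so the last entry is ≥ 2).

3433 = 8·391 + 305
391 = 1·305 + 86
305 = 3·86 + 47
86 = 1·47 + 39
47 = 1·39 + 8
39 = 4·8 + 7
8 = 1·7 + 1
7 = 7·1 + 0  (stop)
So 3433/391 = [8; 1, 3, 1, 1, 4, 1, 7].

[8; 1, 3, 1, 1, 4, 1, 7]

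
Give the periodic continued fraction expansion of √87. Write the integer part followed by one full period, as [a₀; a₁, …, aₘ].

a₀ = ⌊√87⌋ = 9.
With m₀=0, d₀=1 and mₖ₊₁ = dₖaₖ − mₖ, dₖ₊₁ = (n − mₖ₊₁²)/dₖ, aₖ₊₁ = ⌊(a₀+mₖ₊₁)/dₖ₊₁⌋:
  k=1: m=9, d=6, a=3
  k=2: m=9, d=1, a=18
d=1 and a=2a₀=18 at k=2, so the next step gives (m, d) = (9, 6) again — its k=1 value — and the period has length 2.

[9; 3, 18]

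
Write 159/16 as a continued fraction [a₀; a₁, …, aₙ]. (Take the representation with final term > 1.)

159 = 9·16 + 15
16 = 1·15 + 1
15 = 15·1 + 0  (stop)
So 159/16 = [9; 1, 15].

[9; 1, 15]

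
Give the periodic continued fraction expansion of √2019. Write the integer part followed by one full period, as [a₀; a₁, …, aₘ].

[44; 1, 13, 1, 88]

a₀ = ⌊√2019⌋ = 44.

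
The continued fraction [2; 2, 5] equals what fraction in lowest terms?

Fold from the inside: start with 5/1.
  2 + 1/5 = 11/5
  2 + 5/11 = 27/11

27/11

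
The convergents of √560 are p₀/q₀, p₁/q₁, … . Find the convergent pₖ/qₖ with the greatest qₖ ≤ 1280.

√560 = [23; 1, 1, 1, 46, …] (period length 4).
Convergents:
  p_0/q_0 = 23/1
  p_1/q_1 = 24/1
  p_2/q_2 = 47/2
  p_3/q_3 = 71/3
  p_4/q_4 = 3313/140
  p_5/q_5 = 3384/143
  p_6/q_6 = 6697/283
  p_7/q_7 = 10081/426
  p_8/q_8 = 470423/19879
q_7 = 426 ≤ 1280 < 19879 = q_8, so the answer is 10081/426.

10081/426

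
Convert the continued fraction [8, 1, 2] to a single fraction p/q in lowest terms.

Using pₖ = aₖpₖ₋₁ + pₖ₋₂ and qₖ = aₖqₖ₋₁ + qₖ₋₂:
  k=0: a=8, p=8, q=1
  k=1: a=1, p=9, q=1
  k=2: a=2, p=26, q=3

26/3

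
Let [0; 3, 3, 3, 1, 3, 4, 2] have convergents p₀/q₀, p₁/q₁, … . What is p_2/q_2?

3/10

Using pₖ = aₖpₖ₋₁ + pₖ₋₂, qₖ = aₖqₖ₋₁ + qₖ₋₂ (with p₋₁=1, p₋₂=0, q₋₁=0, q₋₂=1):
  k=0: a=0, p=0, q=1
  k=1: a=3, p=1, q=3
  k=2: a=3, p=3, q=10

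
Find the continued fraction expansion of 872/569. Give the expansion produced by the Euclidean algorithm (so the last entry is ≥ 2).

[1; 1, 1, 7, 5, 3, 2]

872 = 1*569 + 303
569 = 1*303 + 266
303 = 1*266 + 37
266 = 7*37 + 7
37 = 5*7 + 2
7 = 3*2 + 1
2 = 2*1 + 0  (stop)
So 872/569 = [1; 1, 1, 7, 5, 3, 2].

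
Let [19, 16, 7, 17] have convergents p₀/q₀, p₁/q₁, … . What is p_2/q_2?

2154/113

Using pₖ = aₖpₖ₋₁ + pₖ₋₂, qₖ = aₖqₖ₋₁ + qₖ₋₂ (with p₋₁=1, p₋₂=0, q₋₁=0, q₋₂=1):
  k=0: a=19, p=19, q=1
  k=1: a=16, p=305, q=16
  k=2: a=7, p=2154, q=113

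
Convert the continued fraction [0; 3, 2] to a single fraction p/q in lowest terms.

Fold from the inside: start with 2/1.
  3 + 1/2 = 7/2
  0 + 2/7 = 2/7

2/7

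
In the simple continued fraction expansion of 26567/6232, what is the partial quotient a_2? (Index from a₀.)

1

26567 = 4·6232 + 1639   →  a_0 = 4
6232 = 3·1639 + 1315   →  a_1 = 3
1639 = 1·1315 + 324   →  a_2 = 1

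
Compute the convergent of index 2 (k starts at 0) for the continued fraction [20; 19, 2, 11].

Using pₖ = aₖpₖ₋₁ + pₖ₋₂, qₖ = aₖqₖ₋₁ + qₖ₋₂ (with p₋₁=1, p₋₂=0, q₋₁=0, q₋₂=1):
  k=0: a=20, p=20, q=1
  k=1: a=19, p=381, q=19
  k=2: a=2, p=782, q=39

782/39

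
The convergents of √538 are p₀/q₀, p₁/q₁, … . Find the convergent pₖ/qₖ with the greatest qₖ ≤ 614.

13453/580

√538 = [23; 5, 7, 1, 1, 7, 5, 46, …] (period length 7).
Convergents:
  p_0/q_0 = 23/1
  p_1/q_1 = 116/5
  p_2/q_2 = 835/36
  p_3/q_3 = 951/41
  p_4/q_4 = 1786/77
  p_5/q_5 = 13453/580
  p_6/q_6 = 69051/2977
q_5 = 580 ≤ 614 < 2977 = q_6, so the answer is 13453/580.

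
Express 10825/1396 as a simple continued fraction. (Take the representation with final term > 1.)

10825 = 7*1396 + 1053
1396 = 1*1053 + 343
1053 = 3*343 + 24
343 = 14*24 + 7
24 = 3*7 + 3
7 = 2*3 + 1
3 = 3*1 + 0  (stop)
So 10825/1396 = [7; 1, 3, 14, 3, 2, 3].

[7; 1, 3, 14, 3, 2, 3]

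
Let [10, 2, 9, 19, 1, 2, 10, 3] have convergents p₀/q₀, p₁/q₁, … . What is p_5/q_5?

11804/1127

Using pₖ = aₖpₖ₋₁ + pₖ₋₂, qₖ = aₖqₖ₋₁ + qₖ₋₂ (with p₋₁=1, p₋₂=0, q₋₁=0, q₋₂=1):
  k=0: a=10, p=10, q=1
  k=1: a=2, p=21, q=2
  k=2: a=9, p=199, q=19
  k=3: a=19, p=3802, q=363
  k=4: a=1, p=4001, q=382
  k=5: a=2, p=11804, q=1127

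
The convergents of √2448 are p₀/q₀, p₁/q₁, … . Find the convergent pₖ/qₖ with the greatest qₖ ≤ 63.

√2448 = [49; 2, 10, 2, 98, …] (period length 4).
Convergents:
  p_0/q_0 = 49/1
  p_1/q_1 = 99/2
  p_2/q_2 = 1039/21
  p_3/q_3 = 2177/44
  p_4/q_4 = 214385/4333
q_3 = 44 ≤ 63 < 4333 = q_4, so the answer is 2177/44.

2177/44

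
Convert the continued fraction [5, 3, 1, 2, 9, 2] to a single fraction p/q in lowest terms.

1144/217

Using pₖ = aₖpₖ₋₁ + pₖ₋₂ and qₖ = aₖqₖ₋₁ + qₖ₋₂:
  k=0: a=5, p=5, q=1
  k=1: a=3, p=16, q=3
  k=2: a=1, p=21, q=4
  k=3: a=2, p=58, q=11
  k=4: a=9, p=543, q=103
  k=5: a=2, p=1144, q=217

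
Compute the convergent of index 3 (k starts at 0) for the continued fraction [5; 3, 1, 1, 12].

37/7

Using pₖ = aₖpₖ₋₁ + pₖ₋₂, qₖ = aₖqₖ₋₁ + qₖ₋₂ (with p₋₁=1, p₋₂=0, q₋₁=0, q₋₂=1):
  k=0: a=5, p=5, q=1
  k=1: a=3, p=16, q=3
  k=2: a=1, p=21, q=4
  k=3: a=1, p=37, q=7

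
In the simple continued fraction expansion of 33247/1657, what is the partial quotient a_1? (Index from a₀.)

33247 = 20·1657 + 107   →  a_0 = 20
1657 = 15·107 + 52   →  a_1 = 15

15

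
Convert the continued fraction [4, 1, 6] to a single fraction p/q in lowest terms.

Using pₖ = aₖpₖ₋₁ + pₖ₋₂ and qₖ = aₖqₖ₋₁ + qₖ₋₂:
  k=0: a=4, p=4, q=1
  k=1: a=1, p=5, q=1
  k=2: a=6, p=34, q=7

34/7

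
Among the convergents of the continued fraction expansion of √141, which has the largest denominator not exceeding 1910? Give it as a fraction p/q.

√141 = [11; 1, 6, 1, 22, …] (period length 4).
Convergents:
  p_0/q_0 = 11/1
  p_1/q_1 = 12/1
  p_2/q_2 = 83/7
  p_3/q_3 = 95/8
  p_4/q_4 = 2173/183
  p_5/q_5 = 2268/191
  p_6/q_6 = 15781/1329
  p_7/q_7 = 18049/1520
  p_8/q_8 = 412859/34769
q_7 = 1520 ≤ 1910 < 34769 = q_8, so the answer is 18049/1520.

18049/1520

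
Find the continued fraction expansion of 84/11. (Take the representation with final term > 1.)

84 = 7×11 + 7
11 = 1×7 + 4
7 = 1×4 + 3
4 = 1×3 + 1
3 = 3×1 + 0  (stop)
So 84/11 = [7; 1, 1, 1, 3].

[7; 1, 1, 1, 3]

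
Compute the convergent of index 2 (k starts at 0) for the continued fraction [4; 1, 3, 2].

Using pₖ = aₖpₖ₋₁ + pₖ₋₂, qₖ = aₖqₖ₋₁ + qₖ₋₂ (with p₋₁=1, p₋₂=0, q₋₁=0, q₋₂=1):
  k=0: a=4, p=4, q=1
  k=1: a=1, p=5, q=1
  k=2: a=3, p=19, q=4

19/4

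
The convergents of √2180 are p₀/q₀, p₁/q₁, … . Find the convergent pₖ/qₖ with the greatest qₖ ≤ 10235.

√2180 = [46; 1, 2, 4, 2, 1, 92, …] (period length 6).
Convergents:
  p_0/q_0 = 46/1
  p_1/q_1 = 47/1
  p_2/q_2 = 140/3
  p_3/q_3 = 607/13
  p_4/q_4 = 1354/29
  p_5/q_5 = 1961/42
  p_6/q_6 = 181766/3893
  p_7/q_7 = 183727/3935
  p_8/q_8 = 549220/11763
q_7 = 3935 ≤ 10235 < 11763 = q_8, so the answer is 183727/3935.

183727/3935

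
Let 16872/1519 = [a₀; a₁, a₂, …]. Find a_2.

16872 = 11·1519 + 163   →  a_0 = 11
1519 = 9·163 + 52   →  a_1 = 9
163 = 3·52 + 7   →  a_2 = 3

3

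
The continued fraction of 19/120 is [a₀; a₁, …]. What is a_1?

19 = 0·120 + 19   →  a_0 = 0
120 = 6·19 + 6   →  a_1 = 6

6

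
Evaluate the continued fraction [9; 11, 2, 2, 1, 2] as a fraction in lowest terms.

1972/217

Fold from the inside: start with 2/1.
  1 + 1/2 = 3/2
  2 + 2/3 = 8/3
  2 + 3/8 = 19/8
  11 + 8/19 = 217/19
  9 + 19/217 = 1972/217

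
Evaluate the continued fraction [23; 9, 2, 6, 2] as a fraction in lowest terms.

6123/265

Fold from the inside: start with 2/1.
  6 + 1/2 = 13/2
  2 + 2/13 = 28/13
  9 + 13/28 = 265/28
  23 + 28/265 = 6123/265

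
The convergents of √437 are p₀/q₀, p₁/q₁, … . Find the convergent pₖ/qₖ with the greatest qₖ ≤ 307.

√437 = [20; 1, 9, 2, 9, 1, 40, …] (period length 6).
Convergents:
  p_0/q_0 = 20/1
  p_1/q_1 = 21/1
  p_2/q_2 = 209/10
  p_3/q_3 = 439/21
  p_4/q_4 = 4160/199
  p_5/q_5 = 4599/220
  p_6/q_6 = 188120/8999
q_5 = 220 ≤ 307 < 8999 = q_6, so the answer is 4599/220.

4599/220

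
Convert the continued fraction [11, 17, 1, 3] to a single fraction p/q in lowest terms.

Using pₖ = aₖpₖ₋₁ + pₖ₋₂ and qₖ = aₖqₖ₋₁ + qₖ₋₂:
  k=0: a=11, p=11, q=1
  k=1: a=17, p=188, q=17
  k=2: a=1, p=199, q=18
  k=3: a=3, p=785, q=71

785/71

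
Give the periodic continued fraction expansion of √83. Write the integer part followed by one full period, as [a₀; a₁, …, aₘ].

a₀ = ⌊√83⌋ = 9.
With m₀=0, d₀=1 and mₖ₊₁ = dₖaₖ − mₖ, dₖ₊₁ = (n − mₖ₊₁²)/dₖ, aₖ₊₁ = ⌊(a₀+mₖ₊₁)/dₖ₊₁⌋:
  k=1: m=9, d=2, a=9
  k=2: m=9, d=1, a=18
d=1 and a=2a₀=18 at k=2, so the next step gives (m, d) = (9, 2) again — its k=1 value — and the period has length 2.

[9; 9, 18]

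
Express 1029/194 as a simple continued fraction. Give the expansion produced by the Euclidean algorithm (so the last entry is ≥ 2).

[5; 3, 3, 2, 8]

1029 = 5·194 + 59
194 = 3·59 + 17
59 = 3·17 + 8
17 = 2·8 + 1
8 = 8·1 + 0  (stop)
So 1029/194 = [5; 3, 3, 2, 8].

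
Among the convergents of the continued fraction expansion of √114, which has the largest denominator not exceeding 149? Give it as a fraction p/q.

1025/96

√114 = [10; 1, 2, 10, 2, 1, 20, …] (period length 6).
Convergents:
  p_0/q_0 = 10/1
  p_1/q_1 = 11/1
  p_2/q_2 = 32/3
  p_3/q_3 = 331/31
  p_4/q_4 = 694/65
  p_5/q_5 = 1025/96
  p_6/q_6 = 21194/1985
q_5 = 96 ≤ 149 < 1985 = q_6, so the answer is 1025/96.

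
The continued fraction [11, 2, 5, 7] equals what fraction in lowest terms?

905/79

Fold from the inside: start with 7/1.
  5 + 1/7 = 36/7
  2 + 7/36 = 79/36
  11 + 36/79 = 905/79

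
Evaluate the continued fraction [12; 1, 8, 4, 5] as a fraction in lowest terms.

2501/194

Using pₖ = aₖpₖ₋₁ + pₖ₋₂ and qₖ = aₖqₖ₋₁ + qₖ₋₂:
  k=0: a=12, p=12, q=1
  k=1: a=1, p=13, q=1
  k=2: a=8, p=116, q=9
  k=3: a=4, p=477, q=37
  k=4: a=5, p=2501, q=194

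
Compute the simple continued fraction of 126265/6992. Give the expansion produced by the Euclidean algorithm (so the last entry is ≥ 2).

126265 = 18*6992 + 409
6992 = 17*409 + 39
409 = 10*39 + 19
39 = 2*19 + 1
19 = 19*1 + 0  (stop)
So 126265/6992 = [18; 17, 10, 2, 19].

[18; 17, 10, 2, 19]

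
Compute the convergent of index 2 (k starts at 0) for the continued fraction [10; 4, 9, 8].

379/37

Using pₖ = aₖpₖ₋₁ + pₖ₋₂, qₖ = aₖqₖ₋₁ + qₖ₋₂ (with p₋₁=1, p₋₂=0, q₋₁=0, q₋₂=1):
  k=0: a=10, p=10, q=1
  k=1: a=4, p=41, q=4
  k=2: a=9, p=379, q=37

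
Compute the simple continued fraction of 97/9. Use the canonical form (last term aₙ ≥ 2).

97 = 10×9 + 7
9 = 1×7 + 2
7 = 3×2 + 1
2 = 2×1 + 0  (stop)
So 97/9 = [10; 1, 3, 2].

[10; 1, 3, 2]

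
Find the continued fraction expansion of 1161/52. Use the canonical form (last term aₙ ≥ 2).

[22; 3, 17]

1161 = 22×52 + 17
52 = 3×17 + 1
17 = 17×1 + 0  (stop)
So 1161/52 = [22; 3, 17].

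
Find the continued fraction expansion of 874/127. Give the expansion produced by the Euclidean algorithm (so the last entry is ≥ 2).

[6; 1, 7, 2, 7]

874 = 6×127 + 112
127 = 1×112 + 15
112 = 7×15 + 7
15 = 2×7 + 1
7 = 7×1 + 0  (stop)
So 874/127 = [6; 1, 7, 2, 7].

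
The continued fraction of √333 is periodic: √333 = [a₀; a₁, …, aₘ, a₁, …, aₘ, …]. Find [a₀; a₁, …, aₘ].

[18; 4, 36]

a₀ = ⌊√333⌋ = 18.
With m₀=0, d₀=1 and mₖ₊₁ = dₖaₖ − mₖ, dₖ₊₁ = (n − mₖ₊₁²)/dₖ, aₖ₊₁ = ⌊(a₀+mₖ₊₁)/dₖ₊₁⌋:
  k=1: m=18, d=9, a=4
  k=2: m=18, d=1, a=36
d=1 and a=2a₀=36 at k=2, so the next step gives (m, d) = (18, 9) again — its k=1 value — and the period has length 2.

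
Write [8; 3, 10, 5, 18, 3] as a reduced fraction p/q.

Fold from the inside: start with 3/1.
  18 + 1/3 = 55/3
  5 + 3/55 = 278/55
  10 + 55/278 = 2835/278
  3 + 278/2835 = 8783/2835
  8 + 2835/8783 = 73099/8783

73099/8783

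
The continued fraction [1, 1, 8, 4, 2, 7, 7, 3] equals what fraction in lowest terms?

Using pₖ = aₖpₖ₋₁ + pₖ₋₂ and qₖ = aₖqₖ₋₁ + qₖ₋₂:
  k=0: a=1, p=1, q=1
  k=1: a=1, p=2, q=1
  k=2: a=8, p=17, q=9
  k=3: a=4, p=70, q=37
  k=4: a=2, p=157, q=83
  k=5: a=7, p=1169, q=618
  k=6: a=7, p=8340, q=4409
  k=7: a=3, p=26189, q=13845

26189/13845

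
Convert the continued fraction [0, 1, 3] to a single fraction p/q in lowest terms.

3/4

Using pₖ = aₖpₖ₋₁ + pₖ₋₂ and qₖ = aₖqₖ₋₁ + qₖ₋₂:
  k=0: a=0, p=0, q=1
  k=1: a=1, p=1, q=1
  k=2: a=3, p=3, q=4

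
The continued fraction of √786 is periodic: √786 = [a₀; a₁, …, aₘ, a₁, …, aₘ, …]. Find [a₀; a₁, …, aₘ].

[28; 28, 56]

a₀ = ⌊√786⌋ = 28.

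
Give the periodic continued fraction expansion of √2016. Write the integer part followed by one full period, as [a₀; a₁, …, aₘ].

a₀ = ⌊√2016⌋ = 44.

[44; 1, 8, 1, 88]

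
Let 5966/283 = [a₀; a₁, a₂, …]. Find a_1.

5966 = 21·283 + 23   →  a_0 = 21
283 = 12·23 + 7   →  a_1 = 12

12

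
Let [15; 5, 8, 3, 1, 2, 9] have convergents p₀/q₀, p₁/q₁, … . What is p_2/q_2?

Using pₖ = aₖpₖ₋₁ + pₖ₋₂, qₖ = aₖqₖ₋₁ + qₖ₋₂ (with p₋₁=1, p₋₂=0, q₋₁=0, q₋₂=1):
  k=0: a=15, p=15, q=1
  k=1: a=5, p=76, q=5
  k=2: a=8, p=623, q=41

623/41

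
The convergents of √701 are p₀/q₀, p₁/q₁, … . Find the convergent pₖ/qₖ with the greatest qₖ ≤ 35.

556/21

√701 = [26; 2, 10, 10, 2, 52, …] (period length 5).
Convergents:
  p_0/q_0 = 26/1
  p_1/q_1 = 53/2
  p_2/q_2 = 556/21
  p_3/q_3 = 5613/212
q_2 = 21 ≤ 35 < 212 = q_3, so the answer is 556/21.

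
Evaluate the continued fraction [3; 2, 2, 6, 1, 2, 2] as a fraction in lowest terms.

Using pₖ = aₖpₖ₋₁ + pₖ₋₂ and qₖ = aₖqₖ₋₁ + qₖ₋₂:
  k=0: a=3, p=3, q=1
  k=1: a=2, p=7, q=2
  k=2: a=2, p=17, q=5
  k=3: a=6, p=109, q=32
  k=4: a=1, p=126, q=37
  k=5: a=2, p=361, q=106
  k=6: a=2, p=848, q=249

848/249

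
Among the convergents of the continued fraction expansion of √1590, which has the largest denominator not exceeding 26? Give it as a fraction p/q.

319/8

√1590 = [39; 1, 6, 1, 78, …] (period length 4).
Convergents:
  p_0/q_0 = 39/1
  p_1/q_1 = 40/1
  p_2/q_2 = 279/7
  p_3/q_3 = 319/8
  p_4/q_4 = 25161/631
q_3 = 8 ≤ 26 < 631 = q_4, so the answer is 319/8.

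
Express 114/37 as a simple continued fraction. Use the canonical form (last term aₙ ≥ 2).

114 = 3×37 + 3
37 = 12×3 + 1
3 = 3×1 + 0  (stop)
So 114/37 = [3; 12, 3].

[3; 12, 3]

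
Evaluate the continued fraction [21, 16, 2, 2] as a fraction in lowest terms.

1727/82

Fold from the inside: start with 2/1.
  2 + 1/2 = 5/2
  16 + 2/5 = 82/5
  21 + 5/82 = 1727/82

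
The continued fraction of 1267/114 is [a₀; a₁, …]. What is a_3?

3

1267 = 11·114 + 13   →  a_0 = 11
114 = 8·13 + 10   →  a_1 = 8
13 = 1·10 + 3   →  a_2 = 1
10 = 3·3 + 1   →  a_3 = 3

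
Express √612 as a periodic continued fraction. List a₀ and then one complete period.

a₀ = ⌊√612⌋ = 24.

[24; 1, 2, 1, 4, 1, 2, 1, 48]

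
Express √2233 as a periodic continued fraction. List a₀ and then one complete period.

a₀ = ⌊√2233⌋ = 47.

[47; 3, 1, 12, 1, 3, 94]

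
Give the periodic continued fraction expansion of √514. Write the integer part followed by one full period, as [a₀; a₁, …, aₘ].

a₀ = ⌊√514⌋ = 22.
With m₀=0, d₀=1 and mₖ₊₁ = dₖaₖ − mₖ, dₖ₊₁ = (n − mₖ₊₁²)/dₖ, aₖ₊₁ = ⌊(a₀+mₖ₊₁)/dₖ₊₁⌋:
  k=1: m=22, d=30, a=1
  k=2: m=8, d=15, a=2
  k=3: m=22, d=2, a=22
  k=4: m=22, d=15, a=2
  k=5: m=8, d=30, a=1
  k=6: m=22, d=1, a=44
d=1 and a=2a₀=44 at k=6, so the next step gives (m, d) = (22, 30) again — its k=1 value — and the period has length 6.

[22; 1, 2, 22, 2, 1, 44]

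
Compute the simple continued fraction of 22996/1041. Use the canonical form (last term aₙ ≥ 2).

22996 = 22·1041 + 94
1041 = 11·94 + 7
94 = 13·7 + 3
7 = 2·3 + 1
3 = 3·1 + 0  (stop)
So 22996/1041 = [22; 11, 13, 2, 3].

[22; 11, 13, 2, 3]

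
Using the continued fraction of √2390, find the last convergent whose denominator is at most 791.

34368/703

√2390 = [48; 1, 7, 1, 8, 1, 7, 1, 96, …] (period length 8).
Convergents:
  p_0/q_0 = 48/1
  p_1/q_1 = 49/1
  p_2/q_2 = 391/8
  p_3/q_3 = 440/9
  p_4/q_4 = 3911/80
  p_5/q_5 = 4351/89
  p_6/q_6 = 34368/703
  p_7/q_7 = 38719/792
q_6 = 703 ≤ 791 < 792 = q_7, so the answer is 34368/703.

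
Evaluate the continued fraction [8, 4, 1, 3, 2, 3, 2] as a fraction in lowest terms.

2783/339

Fold from the inside: start with 2/1.
  3 + 1/2 = 7/2
  2 + 2/7 = 16/7
  3 + 7/16 = 55/16
  1 + 16/55 = 71/55
  4 + 55/71 = 339/71
  8 + 71/339 = 2783/339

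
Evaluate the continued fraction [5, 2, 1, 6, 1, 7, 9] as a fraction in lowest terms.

Fold from the inside: start with 9/1.
  7 + 1/9 = 64/9
  1 + 9/64 = 73/64
  6 + 64/73 = 502/73
  1 + 73/502 = 575/502
  2 + 502/575 = 1652/575
  5 + 575/1652 = 8835/1652

8835/1652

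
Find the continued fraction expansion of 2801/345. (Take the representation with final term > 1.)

2801 = 8×345 + 41
345 = 8×41 + 17
41 = 2×17 + 7
17 = 2×7 + 3
7 = 2×3 + 1
3 = 3×1 + 0  (stop)
So 2801/345 = [8; 8, 2, 2, 2, 3].

[8; 8, 2, 2, 2, 3]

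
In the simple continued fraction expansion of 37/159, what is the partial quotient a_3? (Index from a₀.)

37 = 0·159 + 37   →  a_0 = 0
159 = 4·37 + 11   →  a_1 = 4
37 = 3·11 + 4   →  a_2 = 3
11 = 2·4 + 3   →  a_3 = 2

2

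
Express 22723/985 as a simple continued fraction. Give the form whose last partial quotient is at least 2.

22723 = 23*985 + 68
985 = 14*68 + 33
68 = 2*33 + 2
33 = 16*2 + 1
2 = 2*1 + 0  (stop)
So 22723/985 = [23; 14, 2, 16, 2].

[23; 14, 2, 16, 2]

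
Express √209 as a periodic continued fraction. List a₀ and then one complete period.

a₀ = ⌊√209⌋ = 14.
With m₀=0, d₀=1 and mₖ₊₁ = dₖaₖ − mₖ, dₖ₊₁ = (n − mₖ₊₁²)/dₖ, aₖ₊₁ = ⌊(a₀+mₖ₊₁)/dₖ₊₁⌋:
  k=1: m=14, d=13, a=2
  k=2: m=12, d=5, a=5
  k=3: m=13, d=8, a=3
  k=4: m=11, d=11, a=2
  k=5: m=11, d=8, a=3
  k=6: m=13, d=5, a=5
  k=7: m=12, d=13, a=2
  k=8: m=14, d=1, a=28
d=1 and a=2a₀=28 at k=8, so the next step gives (m, d) = (14, 13) again — its k=1 value — and the period has length 8.

[14; 2, 5, 3, 2, 3, 5, 2, 28]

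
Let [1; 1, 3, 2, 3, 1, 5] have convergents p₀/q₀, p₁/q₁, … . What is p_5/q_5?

71/40

Using pₖ = aₖpₖ₋₁ + pₖ₋₂, qₖ = aₖqₖ₋₁ + qₖ₋₂ (with p₋₁=1, p₋₂=0, q₋₁=0, q₋₂=1):
  k=0: a=1, p=1, q=1
  k=1: a=1, p=2, q=1
  k=2: a=3, p=7, q=4
  k=3: a=2, p=16, q=9
  k=4: a=3, p=55, q=31
  k=5: a=1, p=71, q=40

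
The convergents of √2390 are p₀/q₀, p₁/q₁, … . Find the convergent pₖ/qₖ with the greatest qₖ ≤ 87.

√2390 = [48; 1, 7, 1, 8, 1, 7, 1, 96, …] (period length 8).
Convergents:
  p_0/q_0 = 48/1
  p_1/q_1 = 49/1
  p_2/q_2 = 391/8
  p_3/q_3 = 440/9
  p_4/q_4 = 3911/80
  p_5/q_5 = 4351/89
q_4 = 80 ≤ 87 < 89 = q_5, so the answer is 3911/80.

3911/80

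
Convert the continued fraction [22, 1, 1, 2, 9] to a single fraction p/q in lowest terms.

Fold from the inside: start with 9/1.
  2 + 1/9 = 19/9
  1 + 9/19 = 28/19
  1 + 19/28 = 47/28
  22 + 28/47 = 1062/47

1062/47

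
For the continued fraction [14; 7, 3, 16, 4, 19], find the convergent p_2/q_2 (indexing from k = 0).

311/22

Using pₖ = aₖpₖ₋₁ + pₖ₋₂, qₖ = aₖqₖ₋₁ + qₖ₋₂ (with p₋₁=1, p₋₂=0, q₋₁=0, q₋₂=1):
  k=0: a=14, p=14, q=1
  k=1: a=7, p=99, q=7
  k=2: a=3, p=311, q=22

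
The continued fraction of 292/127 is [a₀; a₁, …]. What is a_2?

292 = 2·127 + 38   →  a_0 = 2
127 = 3·38 + 13   →  a_1 = 3
38 = 2·13 + 12   →  a_2 = 2

2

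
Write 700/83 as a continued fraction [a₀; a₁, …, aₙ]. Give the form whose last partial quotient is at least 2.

700 = 8·83 + 36
83 = 2·36 + 11
36 = 3·11 + 3
11 = 3·3 + 2
3 = 1·2 + 1
2 = 2·1 + 0  (stop)
So 700/83 = [8; 2, 3, 3, 1, 2].

[8; 2, 3, 3, 1, 2]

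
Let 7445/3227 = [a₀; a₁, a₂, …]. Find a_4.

7445 = 2·3227 + 991   →  a_0 = 2
3227 = 3·991 + 254   →  a_1 = 3
991 = 3·254 + 229   →  a_2 = 3
254 = 1·229 + 25   →  a_3 = 1
229 = 9·25 + 4   →  a_4 = 9

9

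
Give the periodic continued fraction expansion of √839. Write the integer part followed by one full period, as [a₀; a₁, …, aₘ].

[28; 1, 27, 1, 56]

a₀ = ⌊√839⌋ = 28.
With m₀=0, d₀=1 and mₖ₊₁ = dₖaₖ − mₖ, dₖ₊₁ = (n − mₖ₊₁²)/dₖ, aₖ₊₁ = ⌊(a₀+mₖ₊₁)/dₖ₊₁⌋:
  k=1: m=28, d=55, a=1
  k=2: m=27, d=2, a=27
  k=3: m=27, d=55, a=1
  k=4: m=28, d=1, a=56
d=1 and a=2a₀=56 at k=4, so the next step gives (m, d) = (28, 55) again — its k=1 value — and the period has length 4.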